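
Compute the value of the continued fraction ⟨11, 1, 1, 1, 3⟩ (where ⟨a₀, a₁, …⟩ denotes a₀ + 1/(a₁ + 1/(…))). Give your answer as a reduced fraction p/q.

128/11

a_0 = 11: 11/1
a_1 = 1: 12/1
a_2 = 1: 23/2
a_3 = 1: 35/3
a_4 = 3: 128/11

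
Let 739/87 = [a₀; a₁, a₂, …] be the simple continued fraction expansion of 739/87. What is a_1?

2

739 ÷ 87 → quotient 8, remainder 43
87 ÷ 43 → quotient 2, remainder 1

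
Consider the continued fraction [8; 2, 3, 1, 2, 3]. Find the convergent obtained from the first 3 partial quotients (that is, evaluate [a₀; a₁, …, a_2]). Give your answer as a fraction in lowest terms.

59/7

a_0 = 8: 8/1
a_1 = 2: 17/2
a_2 = 3: 59/7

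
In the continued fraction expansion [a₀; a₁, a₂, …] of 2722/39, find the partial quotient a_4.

2722 = 69·39 + 31, so a_0 = 69
39 = 1·31 + 8, so a_1 = 1
31 = 3·8 + 7, so a_2 = 3
8 = 1·7 + 1, so a_3 = 1
7 = 7·1 + 0, so a_4 = 7

7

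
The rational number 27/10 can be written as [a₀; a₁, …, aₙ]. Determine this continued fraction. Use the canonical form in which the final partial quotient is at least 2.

27 ÷ 10 → quotient 2, remainder 7
10 ÷ 7 → quotient 1, remainder 3
7 ÷ 3 → quotient 2, remainder 1
3 ÷ 1 → quotient 3, remainder 0

[2; 1, 2, 3]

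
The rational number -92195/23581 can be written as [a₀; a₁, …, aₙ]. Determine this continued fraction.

-92195 = -4·23581 + 2129, so a_0 = -4
23581 = 11·2129 + 162, so a_1 = 11
2129 = 13·162 + 23, so a_2 = 13
162 = 7·23 + 1, so a_3 = 7
23 = 23·1 + 0, so a_4 = 23

[-4; 11, 13, 7, 23]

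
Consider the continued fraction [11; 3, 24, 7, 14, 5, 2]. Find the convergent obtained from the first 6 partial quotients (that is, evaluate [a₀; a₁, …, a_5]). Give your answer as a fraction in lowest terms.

Compute successive convergents:
a_0 = 11: 11/1
a_1 = 3: 34/3
a_2 = 24: 827/73
a_3 = 7: 5823/514
a_4 = 14: 82349/7269
a_5 = 5: 417568/36859

417568/36859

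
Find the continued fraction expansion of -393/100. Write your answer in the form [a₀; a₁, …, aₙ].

⌊-393/100⌋ = -4, remainder 7
⌊100/7⌋ = 14, remainder 2
⌊7/2⌋ = 3, remainder 1
⌊2/1⌋ = 2, remainder 0

[-4; 14, 3, 2]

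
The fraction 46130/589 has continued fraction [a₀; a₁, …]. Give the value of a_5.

12

46130 = 78·589 + 188, so a_0 = 78
589 = 3·188 + 25, so a_1 = 3
188 = 7·25 + 13, so a_2 = 7
25 = 1·13 + 12, so a_3 = 1
13 = 1·12 + 1, so a_4 = 1
12 = 12·1 + 0, so a_5 = 12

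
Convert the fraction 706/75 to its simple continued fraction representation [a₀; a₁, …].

[9; 2, 2, 2, 1, 1, 2]

Apply division with remainder until the remainder is 0:
706 ÷ 75 → quotient 9, remainder 31
75 ÷ 31 → quotient 2, remainder 13
31 ÷ 13 → quotient 2, remainder 5
13 ÷ 5 → quotient 2, remainder 3
5 ÷ 3 → quotient 1, remainder 2
3 ÷ 2 → quotient 1, remainder 1
2 ÷ 1 → quotient 2, remainder 0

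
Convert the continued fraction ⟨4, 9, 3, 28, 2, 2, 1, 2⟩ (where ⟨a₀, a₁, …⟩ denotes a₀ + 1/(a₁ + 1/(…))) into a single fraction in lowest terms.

62803/15291

Start with 2.
1 + 1/(2/1) = 1 + 1/2 = 3/2
2 + 1/(3/2) = 2 + 2/3 = 8/3
2 + 1/(8/3) = 2 + 3/8 = 19/8
28 + 1/(19/8) = 28 + 8/19 = 540/19
3 + 1/(540/19) = 3 + 19/540 = 1639/540
9 + 1/(1639/540) = 9 + 540/1639 = 15291/1639
4 + 1/(15291/1639) = 4 + 1639/15291 = 62803/15291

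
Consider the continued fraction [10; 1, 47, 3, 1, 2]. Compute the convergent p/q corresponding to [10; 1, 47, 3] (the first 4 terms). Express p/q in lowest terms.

Use the convergent recurrence hₖ = aₖ·hₖ₋₁ + hₖ₋₂ (and likewise for the denominators kₖ):
a_0 = 10: 10/1
a_1 = 1: 11/1
a_2 = 47: 527/48
a_3 = 3: 1592/145

1592/145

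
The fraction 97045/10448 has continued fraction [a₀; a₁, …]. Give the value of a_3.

7

97045 ÷ 10448 → quotient 9, remainder 3013
10448 ÷ 3013 → quotient 3, remainder 1409
3013 ÷ 1409 → quotient 2, remainder 195
1409 ÷ 195 → quotient 7, remainder 44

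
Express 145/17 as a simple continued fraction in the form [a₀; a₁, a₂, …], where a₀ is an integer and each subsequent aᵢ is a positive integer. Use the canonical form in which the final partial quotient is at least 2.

[8; 1, 1, 8]

⌊145/17⌋ = 8, remainder 9
⌊17/9⌋ = 1, remainder 8
⌊9/8⌋ = 1, remainder 1
⌊8/1⌋ = 8, remainder 0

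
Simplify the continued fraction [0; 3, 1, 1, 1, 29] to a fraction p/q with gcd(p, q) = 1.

89/326

Start with 29.
1 + 1/(29/1) = 1 + 1/29 = 30/29
1 + 1/(30/29) = 1 + 29/30 = 59/30
1 + 1/(59/30) = 1 + 30/59 = 89/59
3 + 1/(89/59) = 3 + 59/89 = 326/89
0 + 1/(326/89) = 0 + 89/326 = 89/326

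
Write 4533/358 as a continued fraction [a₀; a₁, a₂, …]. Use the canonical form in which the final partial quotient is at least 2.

Run the Euclidean algorithm, recording each quotient:
4533 = 12·358 + 237, so a_0 = 12
358 = 1·237 + 121, so a_1 = 1
237 = 1·121 + 116, so a_2 = 1
121 = 1·116 + 5, so a_3 = 1
116 = 23·5 + 1, so a_4 = 23
5 = 5·1 + 0, so a_5 = 5

[12; 1, 1, 1, 23, 5]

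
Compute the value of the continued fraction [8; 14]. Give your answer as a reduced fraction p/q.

Start with 14.
8 + 1/(14/1) = 8 + 1/14 = 113/14

113/14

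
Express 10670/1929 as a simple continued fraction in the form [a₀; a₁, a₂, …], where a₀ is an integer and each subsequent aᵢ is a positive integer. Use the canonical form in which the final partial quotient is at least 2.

[5; 1, 1, 7, 2, 8, 7]

10670 ÷ 1929 → quotient 5, remainder 1025
1929 ÷ 1025 → quotient 1, remainder 904
1025 ÷ 904 → quotient 1, remainder 121
904 ÷ 121 → quotient 7, remainder 57
121 ÷ 57 → quotient 2, remainder 7
57 ÷ 7 → quotient 8, remainder 1
7 ÷ 1 → quotient 7, remainder 0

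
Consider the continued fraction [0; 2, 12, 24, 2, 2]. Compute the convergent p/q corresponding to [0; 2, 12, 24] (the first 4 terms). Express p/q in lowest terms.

Start with 24.
12 + 1/(24/1) = 12 + 1/24 = 289/24
2 + 1/(289/24) = 2 + 24/289 = 602/289
0 + 1/(602/289) = 0 + 289/602 = 289/602

289/602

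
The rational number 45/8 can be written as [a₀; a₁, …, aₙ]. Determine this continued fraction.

[5; 1, 1, 1, 2]

45 = 5·8 + 5, so a_0 = 5
8 = 1·5 + 3, so a_1 = 1
5 = 1·3 + 2, so a_2 = 1
3 = 1·2 + 1, so a_3 = 1
2 = 2·1 + 0, so a_4 = 2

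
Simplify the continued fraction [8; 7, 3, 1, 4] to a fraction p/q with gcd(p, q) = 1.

1123/138

Use the convergent recurrence hₖ = aₖ·hₖ₋₁ + hₖ₋₂ (and likewise for the denominators kₖ):
a_0 = 8: 8/1
a_1 = 7: 57/7
a_2 = 3: 179/22
a_3 = 1: 236/29
a_4 = 4: 1123/138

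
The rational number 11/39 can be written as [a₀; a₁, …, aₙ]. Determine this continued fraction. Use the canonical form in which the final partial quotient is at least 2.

Run the Euclidean algorithm, recording each quotient:
⌊11/39⌋ = 0, remainder 11
⌊39/11⌋ = 3, remainder 6
⌊11/6⌋ = 1, remainder 5
⌊6/5⌋ = 1, remainder 1
⌊5/1⌋ = 5, remainder 0

[0; 3, 1, 1, 5]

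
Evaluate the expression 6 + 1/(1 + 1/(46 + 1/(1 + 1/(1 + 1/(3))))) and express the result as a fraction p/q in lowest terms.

2324/333

Start with 3.
1 + 1/(3/1) = 1 + 1/3 = 4/3
1 + 1/(4/3) = 1 + 3/4 = 7/4
46 + 1/(7/4) = 46 + 4/7 = 326/7
1 + 1/(326/7) = 1 + 7/326 = 333/326
6 + 1/(333/326) = 6 + 326/333 = 2324/333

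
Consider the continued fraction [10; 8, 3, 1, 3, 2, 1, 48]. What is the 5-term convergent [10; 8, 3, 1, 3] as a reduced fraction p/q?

Work from the innermost term outward:
Start with 3.
1 + 1/(3/1) = 1 + 1/3 = 4/3
3 + 1/(4/3) = 3 + 3/4 = 15/4
8 + 1/(15/4) = 8 + 4/15 = 124/15
10 + 1/(124/15) = 10 + 15/124 = 1255/124

1255/124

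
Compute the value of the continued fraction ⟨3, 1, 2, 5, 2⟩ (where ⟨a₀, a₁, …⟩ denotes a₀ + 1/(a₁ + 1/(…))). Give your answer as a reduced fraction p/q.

129/35

Build up convergents one term at a time:
a_0 = 3: 3/1
a_1 = 1: 4/1
a_2 = 2: 11/3
a_3 = 5: 59/16
a_4 = 2: 129/35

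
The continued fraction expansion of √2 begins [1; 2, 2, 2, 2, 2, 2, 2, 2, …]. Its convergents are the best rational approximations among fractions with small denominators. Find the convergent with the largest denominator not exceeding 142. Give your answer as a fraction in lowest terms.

99/70

a_0 = 1: 1/1  (≤ bound)
a_1 = 2: 3/2  (≤ bound)
a_2 = 2: 7/5  (≤ bound)
a_3 = 2: 17/12  (≤ bound)
a_4 = 2: 41/29  (≤ bound)
a_5 = 2: 99/70  (≤ bound)
a_6 = 2: 239/169  (> 142, stop)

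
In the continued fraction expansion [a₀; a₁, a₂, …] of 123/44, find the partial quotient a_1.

1

⌊123/44⌋ = 2, remainder 35
⌊44/35⌋ = 1, remainder 9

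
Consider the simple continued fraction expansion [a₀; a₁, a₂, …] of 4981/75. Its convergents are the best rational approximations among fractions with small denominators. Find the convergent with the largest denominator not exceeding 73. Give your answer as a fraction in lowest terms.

a_0 = 66: 66/1  (≤ bound)
a_1 = 2: 133/2  (≤ bound)
a_2 = 2: 332/5  (≤ bound)
a_3 = 2: 797/12  (≤ bound)
a_4 = 1: 1129/17  (≤ bound)
a_5 = 1: 1926/29  (≤ bound)
a_6 = 2: 4981/75  (> 73, stop)

1926/29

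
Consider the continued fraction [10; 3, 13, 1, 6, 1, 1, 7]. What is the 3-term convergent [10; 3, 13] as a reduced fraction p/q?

a_0 = 10: 10/1
a_1 = 3: 31/3
a_2 = 13: 413/40

413/40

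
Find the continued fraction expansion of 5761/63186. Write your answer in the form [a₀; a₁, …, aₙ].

[0; 10, 1, 30, 7, 8, 1, 2]

⌊5761/63186⌋ = 0, remainder 5761
⌊63186/5761⌋ = 10, remainder 5576
⌊5761/5576⌋ = 1, remainder 185
⌊5576/185⌋ = 30, remainder 26
⌊185/26⌋ = 7, remainder 3
⌊26/3⌋ = 8, remainder 2
⌊3/2⌋ = 1, remainder 1
⌊2/1⌋ = 2, remainder 0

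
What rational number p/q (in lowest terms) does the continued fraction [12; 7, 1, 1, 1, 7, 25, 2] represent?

109443/9022

Start with 2.
25 + 1/(2/1) = 25 + 1/2 = 51/2
7 + 1/(51/2) = 7 + 2/51 = 359/51
1 + 1/(359/51) = 1 + 51/359 = 410/359
1 + 1/(410/359) = 1 + 359/410 = 769/410
1 + 1/(769/410) = 1 + 410/769 = 1179/769
7 + 1/(1179/769) = 7 + 769/1179 = 9022/1179
12 + 1/(9022/1179) = 12 + 1179/9022 = 109443/9022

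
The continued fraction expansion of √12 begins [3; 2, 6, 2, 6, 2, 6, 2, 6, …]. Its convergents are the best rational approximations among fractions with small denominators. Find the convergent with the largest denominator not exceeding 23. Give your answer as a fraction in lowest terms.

45/13

a_0 = 3: 3/1  (≤ bound)
a_1 = 2: 7/2  (≤ bound)
a_2 = 6: 45/13  (≤ bound)
a_3 = 2: 97/28  (> 23, stop)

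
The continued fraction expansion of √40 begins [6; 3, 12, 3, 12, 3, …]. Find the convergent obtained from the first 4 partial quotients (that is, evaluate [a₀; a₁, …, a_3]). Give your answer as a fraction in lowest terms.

a_0 = 6: 6/1
a_1 = 3: 19/3
a_2 = 12: 234/37
a_3 = 3: 721/114

721/114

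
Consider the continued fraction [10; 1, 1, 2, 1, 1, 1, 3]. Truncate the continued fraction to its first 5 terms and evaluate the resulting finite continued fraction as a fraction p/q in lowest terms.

74/7

Start with 1.
2 + 1/(1/1) = 2 + 1/1 = 3/1
1 + 1/(3/1) = 1 + 1/3 = 4/3
1 + 1/(4/3) = 1 + 3/4 = 7/4
10 + 1/(7/4) = 10 + 4/7 = 74/7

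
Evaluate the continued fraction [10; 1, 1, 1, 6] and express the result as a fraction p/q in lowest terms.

213/20

Start with 6.
1 + 1/(6/1) = 1 + 1/6 = 7/6
1 + 1/(7/6) = 1 + 6/7 = 13/7
1 + 1/(13/7) = 1 + 7/13 = 20/13
10 + 1/(20/13) = 10 + 13/20 = 213/20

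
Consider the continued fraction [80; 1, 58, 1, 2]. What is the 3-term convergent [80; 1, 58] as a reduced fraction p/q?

Start with 58.
1 + 1/(58/1) = 1 + 1/58 = 59/58
80 + 1/(59/58) = 80 + 58/59 = 4778/59

4778/59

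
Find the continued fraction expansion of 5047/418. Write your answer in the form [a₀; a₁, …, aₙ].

[12; 13, 2, 15]

Run the Euclidean algorithm, recording each quotient:
5047 = 12·418 + 31, so a_0 = 12
418 = 13·31 + 15, so a_1 = 13
31 = 2·15 + 1, so a_2 = 2
15 = 15·1 + 0, so a_3 = 15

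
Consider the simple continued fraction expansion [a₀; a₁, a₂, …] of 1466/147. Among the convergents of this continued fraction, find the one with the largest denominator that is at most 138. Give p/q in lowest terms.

List convergents until the denominator exceeds the bound:
a_0 = 9: 9/1  (≤ bound)
a_1 = 1: 10/1  (≤ bound)
a_2 = 35: 359/36  (≤ bound)
a_3 = 1: 369/37  (≤ bound)
a_4 = 3: 1466/147  (> 138, stop)

369/37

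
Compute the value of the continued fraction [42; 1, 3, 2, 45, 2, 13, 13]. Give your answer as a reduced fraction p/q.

Start with 13.
13 + 1/(13/1) = 13 + 1/13 = 170/13
2 + 1/(170/13) = 2 + 13/170 = 353/170
45 + 1/(353/170) = 45 + 170/353 = 16055/353
2 + 1/(16055/353) = 2 + 353/16055 = 32463/16055
3 + 1/(32463/16055) = 3 + 16055/32463 = 113444/32463
1 + 1/(113444/32463) = 1 + 32463/113444 = 145907/113444
42 + 1/(145907/113444) = 42 + 113444/145907 = 6241538/145907

6241538/145907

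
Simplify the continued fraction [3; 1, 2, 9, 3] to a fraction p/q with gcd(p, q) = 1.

320/87

Build up convergents one term at a time:
a_0 = 3: 3/1
a_1 = 1: 4/1
a_2 = 2: 11/3
a_3 = 9: 103/28
a_4 = 3: 320/87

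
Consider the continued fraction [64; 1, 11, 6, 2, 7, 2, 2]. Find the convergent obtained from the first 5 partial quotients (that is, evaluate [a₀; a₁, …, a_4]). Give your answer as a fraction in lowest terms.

10257/158

Collapse the nested fraction from the inside out:
Start with 2.
6 + 1/(2/1) = 6 + 1/2 = 13/2
11 + 1/(13/2) = 11 + 2/13 = 145/13
1 + 1/(145/13) = 1 + 13/145 = 158/145
64 + 1/(158/145) = 64 + 145/158 = 10257/158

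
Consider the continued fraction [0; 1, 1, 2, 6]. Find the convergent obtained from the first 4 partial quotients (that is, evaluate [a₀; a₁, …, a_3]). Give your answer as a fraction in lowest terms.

3/5

Build up convergents one term at a time:
a_0 = 0: 0/1
a_1 = 1: 1/1
a_2 = 1: 1/2
a_3 = 2: 3/5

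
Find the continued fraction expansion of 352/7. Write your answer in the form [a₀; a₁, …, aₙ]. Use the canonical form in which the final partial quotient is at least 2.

352 = 50·7 + 2, so a_0 = 50
7 = 3·2 + 1, so a_1 = 3
2 = 2·1 + 0, so a_2 = 2

[50; 3, 2]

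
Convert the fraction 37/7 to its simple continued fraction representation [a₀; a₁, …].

[5; 3, 2]

Apply division with remainder until the remainder is 0:
⌊37/7⌋ = 5, remainder 2
⌊7/2⌋ = 3, remainder 1
⌊2/1⌋ = 2, remainder 0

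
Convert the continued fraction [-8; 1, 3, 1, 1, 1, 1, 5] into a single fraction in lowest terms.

-931/129

Work from the innermost term outward:
Start with 5.
1 + 1/(5/1) = 1 + 1/5 = 6/5
1 + 1/(6/5) = 1 + 5/6 = 11/6
1 + 1/(11/6) = 1 + 6/11 = 17/11
1 + 1/(17/11) = 1 + 11/17 = 28/17
3 + 1/(28/17) = 3 + 17/28 = 101/28
1 + 1/(101/28) = 1 + 28/101 = 129/101
-8 + 1/(129/101) = -8 + 101/129 = -931/129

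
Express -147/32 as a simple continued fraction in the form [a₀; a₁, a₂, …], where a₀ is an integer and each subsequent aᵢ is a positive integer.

Apply division with remainder until the remainder is 0:
⌊-147/32⌋ = -5, remainder 13
⌊32/13⌋ = 2, remainder 6
⌊13/6⌋ = 2, remainder 1
⌊6/1⌋ = 6, remainder 0

[-5; 2, 2, 6]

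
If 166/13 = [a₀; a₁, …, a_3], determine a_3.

⌊166/13⌋ = 12, remainder 10
⌊13/10⌋ = 1, remainder 3
⌊10/3⌋ = 3, remainder 1
⌊3/1⌋ = 3, remainder 0

3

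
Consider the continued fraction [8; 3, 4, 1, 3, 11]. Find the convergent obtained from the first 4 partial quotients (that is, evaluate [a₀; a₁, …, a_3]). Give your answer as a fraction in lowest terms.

Start with 1.
4 + 1/(1/1) = 4 + 1/1 = 5/1
3 + 1/(5/1) = 3 + 1/5 = 16/5
8 + 1/(16/5) = 8 + 5/16 = 133/16

133/16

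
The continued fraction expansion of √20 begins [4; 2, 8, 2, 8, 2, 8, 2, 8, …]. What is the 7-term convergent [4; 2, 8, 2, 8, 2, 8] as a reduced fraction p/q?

Start with 8.
2 + 1/(8/1) = 2 + 1/8 = 17/8
8 + 1/(17/8) = 8 + 8/17 = 144/17
2 + 1/(144/17) = 2 + 17/144 = 305/144
8 + 1/(305/144) = 8 + 144/305 = 2584/305
2 + 1/(2584/305) = 2 + 305/2584 = 5473/2584
4 + 1/(5473/2584) = 4 + 2584/5473 = 24476/5473

24476/5473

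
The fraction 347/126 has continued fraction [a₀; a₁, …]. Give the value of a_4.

2

Run the Euclidean algorithm, recording each quotient:
347 ÷ 126 → quotient 2, remainder 95
126 ÷ 95 → quotient 1, remainder 31
95 ÷ 31 → quotient 3, remainder 2
31 ÷ 2 → quotient 15, remainder 1
2 ÷ 1 → quotient 2, remainder 0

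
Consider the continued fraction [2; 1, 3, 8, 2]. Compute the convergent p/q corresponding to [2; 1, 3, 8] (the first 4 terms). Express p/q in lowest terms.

91/33

Collapse the nested fraction from the inside out:
Start with 8.
3 + 1/(8/1) = 3 + 1/8 = 25/8
1 + 1/(25/8) = 1 + 8/25 = 33/25
2 + 1/(33/25) = 2 + 25/33 = 91/33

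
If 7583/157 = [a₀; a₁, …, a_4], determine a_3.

1

⌊7583/157⌋ = 48, remainder 47
⌊157/47⌋ = 3, remainder 16
⌊47/16⌋ = 2, remainder 15
⌊16/15⌋ = 1, remainder 1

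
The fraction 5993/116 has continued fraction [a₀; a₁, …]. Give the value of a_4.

38

Repeatedly divide and take the remainder:
5993 = 51·116 + 77, so a_0 = 51
116 = 1·77 + 39, so a_1 = 1
77 = 1·39 + 38, so a_2 = 1
39 = 1·38 + 1, so a_3 = 1
38 = 38·1 + 0, so a_4 = 38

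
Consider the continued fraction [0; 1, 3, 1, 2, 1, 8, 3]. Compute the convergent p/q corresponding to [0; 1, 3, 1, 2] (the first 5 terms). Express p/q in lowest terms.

11/14

Compute successive convergents:
a_0 = 0: 0/1
a_1 = 1: 1/1
a_2 = 3: 3/4
a_3 = 1: 4/5
a_4 = 2: 11/14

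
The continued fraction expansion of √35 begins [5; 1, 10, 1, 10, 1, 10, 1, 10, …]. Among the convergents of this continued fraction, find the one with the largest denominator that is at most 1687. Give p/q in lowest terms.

List convergents until the denominator exceeds the bound:
a_0 = 5: 5/1  (≤ bound)
a_1 = 1: 6/1  (≤ bound)
a_2 = 10: 65/11  (≤ bound)
a_3 = 1: 71/12  (≤ bound)
a_4 = 10: 775/131  (≤ bound)
a_5 = 1: 846/143  (≤ bound)
a_6 = 10: 9235/1561  (≤ bound)
a_7 = 1: 10081/1704  (> 1687, stop)

9235/1561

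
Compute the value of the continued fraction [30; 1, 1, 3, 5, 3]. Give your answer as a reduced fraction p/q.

Start with 3.
5 + 1/(3/1) = 5 + 1/3 = 16/3
3 + 1/(16/3) = 3 + 3/16 = 51/16
1 + 1/(51/16) = 1 + 16/51 = 67/51
1 + 1/(67/51) = 1 + 51/67 = 118/67
30 + 1/(118/67) = 30 + 67/118 = 3607/118

3607/118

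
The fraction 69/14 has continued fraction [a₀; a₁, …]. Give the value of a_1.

⌊69/14⌋ = 4, remainder 13
⌊14/13⌋ = 1, remainder 1

1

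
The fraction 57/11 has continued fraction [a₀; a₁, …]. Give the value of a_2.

2

⌊57/11⌋ = 5, remainder 2
⌊11/2⌋ = 5, remainder 1
⌊2/1⌋ = 2, remainder 0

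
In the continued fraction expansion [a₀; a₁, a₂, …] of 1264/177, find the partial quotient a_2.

Repeatedly divide and take the remainder:
1264 ÷ 177 → quotient 7, remainder 25
177 ÷ 25 → quotient 7, remainder 2
25 ÷ 2 → quotient 12, remainder 1

12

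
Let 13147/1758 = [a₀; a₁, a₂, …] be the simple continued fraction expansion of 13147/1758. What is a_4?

13147 ÷ 1758 → quotient 7, remainder 841
1758 ÷ 841 → quotient 2, remainder 76
841 ÷ 76 → quotient 11, remainder 5
76 ÷ 5 → quotient 15, remainder 1
5 ÷ 1 → quotient 5, remainder 0

5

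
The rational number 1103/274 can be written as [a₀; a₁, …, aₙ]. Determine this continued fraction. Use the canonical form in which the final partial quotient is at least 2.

[4; 39, 7]

Apply division with remainder until the remainder is 0:
1103 = 4·274 + 7, so a_0 = 4
274 = 39·7 + 1, so a_1 = 39
7 = 7·1 + 0, so a_2 = 7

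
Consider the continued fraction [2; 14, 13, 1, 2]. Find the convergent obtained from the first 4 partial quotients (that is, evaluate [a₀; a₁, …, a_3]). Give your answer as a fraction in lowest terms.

a_0 = 2: 2/1
a_1 = 14: 29/14
a_2 = 13: 379/183
a_3 = 1: 408/197

408/197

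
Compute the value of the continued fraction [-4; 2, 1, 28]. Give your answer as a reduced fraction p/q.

-315/86

Start with 28.
1 + 1/(28/1) = 1 + 1/28 = 29/28
2 + 1/(29/28) = 2 + 28/29 = 86/29
-4 + 1/(86/29) = -4 + 29/86 = -315/86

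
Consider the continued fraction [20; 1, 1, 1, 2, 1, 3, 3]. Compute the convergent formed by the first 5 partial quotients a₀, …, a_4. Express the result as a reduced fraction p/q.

165/8

Use the convergent recurrence hₖ = aₖ·hₖ₋₁ + hₖ₋₂ (and likewise for the denominators kₖ):
a_0 = 20: 20/1
a_1 = 1: 21/1
a_2 = 1: 41/2
a_3 = 1: 62/3
a_4 = 2: 165/8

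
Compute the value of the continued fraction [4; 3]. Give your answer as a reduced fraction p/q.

13/3

Start with 3.
4 + 1/(3/1) = 4 + 1/3 = 13/3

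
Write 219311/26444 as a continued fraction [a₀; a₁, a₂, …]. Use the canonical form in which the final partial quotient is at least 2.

219311 = 8·26444 + 7759, so a_0 = 8
26444 = 3·7759 + 3167, so a_1 = 3
7759 = 2·3167 + 1425, so a_2 = 2
3167 = 2·1425 + 317, so a_3 = 2
1425 = 4·317 + 157, so a_4 = 4
317 = 2·157 + 3, so a_5 = 2
157 = 52·3 + 1, so a_6 = 52
3 = 3·1 + 0, so a_7 = 3

[8; 3, 2, 2, 4, 2, 52, 3]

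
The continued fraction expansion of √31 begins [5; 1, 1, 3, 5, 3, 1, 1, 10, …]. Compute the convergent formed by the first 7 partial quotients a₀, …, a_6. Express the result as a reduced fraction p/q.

863/155

Use the convergent recurrence hₖ = aₖ·hₖ₋₁ + hₖ₋₂ (and likewise for the denominators kₖ):
a_0 = 5: 5/1
a_1 = 1: 6/1
a_2 = 1: 11/2
a_3 = 3: 39/7
a_4 = 5: 206/37
a_5 = 3: 657/118
a_6 = 1: 863/155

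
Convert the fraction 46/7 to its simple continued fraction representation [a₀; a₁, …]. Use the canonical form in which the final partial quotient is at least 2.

[6; 1, 1, 3]

Apply division with remainder until the remainder is 0:
46 ÷ 7 → quotient 6, remainder 4
7 ÷ 4 → quotient 1, remainder 3
4 ÷ 3 → quotient 1, remainder 1
3 ÷ 1 → quotient 3, remainder 0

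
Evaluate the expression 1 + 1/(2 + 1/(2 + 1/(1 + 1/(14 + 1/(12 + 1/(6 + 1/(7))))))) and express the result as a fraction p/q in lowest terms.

Start with 7.
6 + 1/(7/1) = 6 + 1/7 = 43/7
12 + 1/(43/7) = 12 + 7/43 = 523/43
14 + 1/(523/43) = 14 + 43/523 = 7365/523
1 + 1/(7365/523) = 1 + 523/7365 = 7888/7365
2 + 1/(7888/7365) = 2 + 7365/7888 = 23141/7888
2 + 1/(23141/7888) = 2 + 7888/23141 = 54170/23141
1 + 1/(54170/23141) = 1 + 23141/54170 = 77311/54170

77311/54170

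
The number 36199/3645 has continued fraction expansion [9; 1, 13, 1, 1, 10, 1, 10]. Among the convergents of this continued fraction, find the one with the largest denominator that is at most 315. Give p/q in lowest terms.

3029/305

List convergents until the denominator exceeds the bound:
a_0 = 9: 9/1  (≤ bound)
a_1 = 1: 10/1  (≤ bound)
a_2 = 13: 139/14  (≤ bound)
a_3 = 1: 149/15  (≤ bound)
a_4 = 1: 288/29  (≤ bound)
a_5 = 10: 3029/305  (≤ bound)
a_6 = 1: 3317/334  (> 315, stop)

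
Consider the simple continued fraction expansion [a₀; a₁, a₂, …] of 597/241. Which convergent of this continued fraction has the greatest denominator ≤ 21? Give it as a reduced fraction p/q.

a_0 = 2: 2/1  (≤ bound)
a_1 = 2: 5/2  (≤ bound)
a_2 = 10: 52/21  (≤ bound)
a_3 = 2: 109/44  (> 21, stop)

52/21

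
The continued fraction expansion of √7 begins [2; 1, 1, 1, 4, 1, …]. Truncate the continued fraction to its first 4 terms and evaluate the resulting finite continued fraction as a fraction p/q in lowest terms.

8/3

Start with 1.
1 + 1/(1/1) = 1 + 1/1 = 2/1
1 + 1/(2/1) = 1 + 1/2 = 3/2
2 + 1/(3/2) = 2 + 2/3 = 8/3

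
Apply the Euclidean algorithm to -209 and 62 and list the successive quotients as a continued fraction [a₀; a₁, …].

Run the Euclidean algorithm, recording each quotient:
⌊-209/62⌋ = -4, remainder 39
⌊62/39⌋ = 1, remainder 23
⌊39/23⌋ = 1, remainder 16
⌊23/16⌋ = 1, remainder 7
⌊16/7⌋ = 2, remainder 2
⌊7/2⌋ = 3, remainder 1
⌊2/1⌋ = 2, remainder 0

[-4; 1, 1, 1, 2, 3, 2]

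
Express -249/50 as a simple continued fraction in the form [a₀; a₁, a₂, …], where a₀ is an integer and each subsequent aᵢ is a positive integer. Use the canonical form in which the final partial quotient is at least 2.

[-5; 50]

-249 ÷ 50 → quotient -5, remainder 1
50 ÷ 1 → quotient 50, remainder 0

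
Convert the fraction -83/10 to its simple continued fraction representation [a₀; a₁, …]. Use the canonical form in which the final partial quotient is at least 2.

-83 ÷ 10 → quotient -9, remainder 7
10 ÷ 7 → quotient 1, remainder 3
7 ÷ 3 → quotient 2, remainder 1
3 ÷ 1 → quotient 3, remainder 0

[-9; 1, 2, 3]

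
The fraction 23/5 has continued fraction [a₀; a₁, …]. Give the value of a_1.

1

23 = 4·5 + 3, so a_0 = 4
5 = 1·3 + 2, so a_1 = 1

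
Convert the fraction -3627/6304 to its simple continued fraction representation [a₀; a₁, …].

[-1; 2, 2, 1, 4, 2, 28, 3]

Apply division with remainder until the remainder is 0:
-3627 = -1·6304 + 2677, so a_0 = -1
6304 = 2·2677 + 950, so a_1 = 2
2677 = 2·950 + 777, so a_2 = 2
950 = 1·777 + 173, so a_3 = 1
777 = 4·173 + 85, so a_4 = 4
173 = 2·85 + 3, so a_5 = 2
85 = 28·3 + 1, so a_6 = 28
3 = 3·1 + 0, so a_7 = 3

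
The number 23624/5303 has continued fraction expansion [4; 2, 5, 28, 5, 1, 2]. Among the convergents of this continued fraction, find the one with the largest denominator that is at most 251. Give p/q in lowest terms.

a_0 = 4: 4/1  (≤ bound)
a_1 = 2: 9/2  (≤ bound)
a_2 = 5: 49/11  (≤ bound)
a_3 = 28: 1381/310  (> 251, stop)

49/11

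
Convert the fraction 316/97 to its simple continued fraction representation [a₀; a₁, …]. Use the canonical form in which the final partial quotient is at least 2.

Run the Euclidean algorithm, recording each quotient:
⌊316/97⌋ = 3, remainder 25
⌊97/25⌋ = 3, remainder 22
⌊25/22⌋ = 1, remainder 3
⌊22/3⌋ = 7, remainder 1
⌊3/1⌋ = 3, remainder 0

[3; 3, 1, 7, 3]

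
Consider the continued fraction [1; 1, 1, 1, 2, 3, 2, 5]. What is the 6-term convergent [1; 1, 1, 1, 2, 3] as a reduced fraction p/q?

Collapse the nested fraction from the inside out:
Start with 3.
2 + 1/(3/1) = 2 + 1/3 = 7/3
1 + 1/(7/3) = 1 + 3/7 = 10/7
1 + 1/(10/7) = 1 + 7/10 = 17/10
1 + 1/(17/10) = 1 + 10/17 = 27/17
1 + 1/(27/17) = 1 + 17/27 = 44/27

44/27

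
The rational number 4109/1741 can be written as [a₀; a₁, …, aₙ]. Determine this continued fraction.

[2; 2, 1, 3, 2, 11, 6]

4109 = 2·1741 + 627, so a_0 = 2
1741 = 2·627 + 487, so a_1 = 2
627 = 1·487 + 140, so a_2 = 1
487 = 3·140 + 67, so a_3 = 3
140 = 2·67 + 6, so a_4 = 2
67 = 11·6 + 1, so a_5 = 11
6 = 6·1 + 0, so a_6 = 6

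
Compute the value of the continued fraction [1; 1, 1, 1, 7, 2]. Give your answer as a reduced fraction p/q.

a_0 = 1: 1/1
a_1 = 1: 2/1
a_2 = 1: 3/2
a_3 = 1: 5/3
a_4 = 7: 38/23
a_5 = 2: 81/49

81/49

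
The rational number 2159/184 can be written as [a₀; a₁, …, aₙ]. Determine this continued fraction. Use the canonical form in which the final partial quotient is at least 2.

2159 = 11·184 + 135, so a_0 = 11
184 = 1·135 + 49, so a_1 = 1
135 = 2·49 + 37, so a_2 = 2
49 = 1·37 + 12, so a_3 = 1
37 = 3·12 + 1, so a_4 = 3
12 = 12·1 + 0, so a_5 = 12

[11; 1, 2, 1, 3, 12]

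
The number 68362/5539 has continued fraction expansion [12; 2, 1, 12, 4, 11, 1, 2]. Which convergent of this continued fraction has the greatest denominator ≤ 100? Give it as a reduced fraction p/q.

469/38

a_0 = 12: 12/1  (≤ bound)
a_1 = 2: 25/2  (≤ bound)
a_2 = 1: 37/3  (≤ bound)
a_3 = 12: 469/38  (≤ bound)
a_4 = 4: 1913/155  (> 100, stop)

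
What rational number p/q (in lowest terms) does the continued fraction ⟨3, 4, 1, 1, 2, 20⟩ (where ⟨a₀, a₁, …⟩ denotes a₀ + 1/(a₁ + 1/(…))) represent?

Use the convergent recurrence hₖ = aₖ·hₖ₋₁ + hₖ₋₂ (and likewise for the denominators kₖ):
a_0 = 3: 3/1
a_1 = 4: 13/4
a_2 = 1: 16/5
a_3 = 1: 29/9
a_4 = 2: 74/23
a_5 = 20: 1509/469

1509/469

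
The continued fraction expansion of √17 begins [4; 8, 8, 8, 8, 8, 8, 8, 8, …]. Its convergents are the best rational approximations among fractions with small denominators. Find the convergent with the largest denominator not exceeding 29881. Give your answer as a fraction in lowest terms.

List convergents until the denominator exceeds the bound:
a_0 = 4: 4/1  (≤ bound)
a_1 = 8: 33/8  (≤ bound)
a_2 = 8: 268/65  (≤ bound)
a_3 = 8: 2177/528  (≤ bound)
a_4 = 8: 17684/4289  (≤ bound)
a_5 = 8: 143649/34840  (> 29881, stop)

17684/4289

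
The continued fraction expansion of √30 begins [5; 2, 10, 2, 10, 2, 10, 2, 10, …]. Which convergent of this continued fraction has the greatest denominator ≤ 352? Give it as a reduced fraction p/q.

241/44

a_0 = 5: 5/1  (≤ bound)
a_1 = 2: 11/2  (≤ bound)
a_2 = 10: 115/21  (≤ bound)
a_3 = 2: 241/44  (≤ bound)
a_4 = 10: 2525/461  (> 352, stop)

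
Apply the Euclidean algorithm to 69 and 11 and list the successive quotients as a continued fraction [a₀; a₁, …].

69 = 6·11 + 3, so a_0 = 6
11 = 3·3 + 2, so a_1 = 3
3 = 1·2 + 1, so a_2 = 1
2 = 2·1 + 0, so a_3 = 2

[6; 3, 1, 2]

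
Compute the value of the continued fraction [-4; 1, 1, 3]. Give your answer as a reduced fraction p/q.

Use the convergent recurrence hₖ = aₖ·hₖ₋₁ + hₖ₋₂ (and likewise for the denominators kₖ):
a_0 = -4: -4/1
a_1 = 1: -3/1
a_2 = 1: -7/2
a_3 = 3: -24/7

-24/7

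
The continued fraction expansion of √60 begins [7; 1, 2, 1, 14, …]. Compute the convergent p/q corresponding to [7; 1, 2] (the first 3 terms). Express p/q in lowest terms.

a_0 = 7: 7/1
a_1 = 1: 8/1
a_2 = 2: 23/3

23/3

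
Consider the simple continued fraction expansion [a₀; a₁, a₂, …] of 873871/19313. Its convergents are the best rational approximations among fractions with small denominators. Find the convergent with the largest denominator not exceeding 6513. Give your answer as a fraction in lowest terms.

a_0 = 45: 45/1  (≤ bound)
a_1 = 4: 181/4  (≤ bound)
a_2 = 28: 5113/113  (≤ bound)
a_3 = 3: 15520/343  (≤ bound)
a_4 = 7: 113753/2514  (≤ bound)
a_5 = 1: 129273/2857  (≤ bound)
a_6 = 2: 372299/8228  (> 6513, stop)

129273/2857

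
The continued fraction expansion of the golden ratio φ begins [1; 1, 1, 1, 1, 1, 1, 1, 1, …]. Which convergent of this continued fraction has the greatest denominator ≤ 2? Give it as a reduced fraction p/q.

a_0 = 1: 1/1  (≤ bound)
a_1 = 1: 2/1  (≤ bound)
a_2 = 1: 3/2  (≤ bound)
a_3 = 1: 5/3  (> 2, stop)

3/2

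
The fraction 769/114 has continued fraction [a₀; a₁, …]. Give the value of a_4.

13

⌊769/114⌋ = 6, remainder 85
⌊114/85⌋ = 1, remainder 29
⌊85/29⌋ = 2, remainder 27
⌊29/27⌋ = 1, remainder 2
⌊27/2⌋ = 13, remainder 1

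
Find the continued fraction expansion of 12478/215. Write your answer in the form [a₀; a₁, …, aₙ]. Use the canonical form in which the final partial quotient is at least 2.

[58; 26, 1, 7]

12478 ÷ 215 → quotient 58, remainder 8
215 ÷ 8 → quotient 26, remainder 7
8 ÷ 7 → quotient 1, remainder 1
7 ÷ 1 → quotient 7, remainder 0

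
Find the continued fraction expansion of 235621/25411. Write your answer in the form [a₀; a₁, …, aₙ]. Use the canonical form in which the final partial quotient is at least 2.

Apply division with remainder until the remainder is 0:
235621 = 9·25411 + 6922, so a_0 = 9
25411 = 3·6922 + 4645, so a_1 = 3
6922 = 1·4645 + 2277, so a_2 = 1
4645 = 2·2277 + 91, so a_3 = 2
2277 = 25·91 + 2, so a_4 = 25
91 = 45·2 + 1, so a_5 = 45
2 = 2·1 + 0, so a_6 = 2

[9; 3, 1, 2, 25, 45, 2]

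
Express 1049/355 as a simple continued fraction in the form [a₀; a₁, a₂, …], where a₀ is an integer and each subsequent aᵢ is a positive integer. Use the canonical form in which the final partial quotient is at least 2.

1049 = 2·355 + 339, so a_0 = 2
355 = 1·339 + 16, so a_1 = 1
339 = 21·16 + 3, so a_2 = 21
16 = 5·3 + 1, so a_3 = 5
3 = 3·1 + 0, so a_4 = 3

[2; 1, 21, 5, 3]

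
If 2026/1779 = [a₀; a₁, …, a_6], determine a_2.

2026 ÷ 1779 → quotient 1, remainder 247
1779 ÷ 247 → quotient 7, remainder 50
247 ÷ 50 → quotient 4, remainder 47

4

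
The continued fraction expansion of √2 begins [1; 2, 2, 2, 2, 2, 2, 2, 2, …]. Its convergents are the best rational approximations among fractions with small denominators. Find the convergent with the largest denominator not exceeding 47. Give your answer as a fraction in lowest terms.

List convergents until the denominator exceeds the bound:
a_0 = 1: 1/1  (≤ bound)
a_1 = 2: 3/2  (≤ bound)
a_2 = 2: 7/5  (≤ bound)
a_3 = 2: 17/12  (≤ bound)
a_4 = 2: 41/29  (≤ bound)
a_5 = 2: 99/70  (> 47, stop)

41/29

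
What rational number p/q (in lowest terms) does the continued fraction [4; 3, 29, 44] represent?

Work from the innermost term outward:
Start with 44.
29 + 1/(44/1) = 29 + 1/44 = 1277/44
3 + 1/(1277/44) = 3 + 44/1277 = 3875/1277
4 + 1/(3875/1277) = 4 + 1277/3875 = 16777/3875

16777/3875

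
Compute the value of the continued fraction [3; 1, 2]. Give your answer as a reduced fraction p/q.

a_0 = 3: 3/1
a_1 = 1: 4/1
a_2 = 2: 11/3

11/3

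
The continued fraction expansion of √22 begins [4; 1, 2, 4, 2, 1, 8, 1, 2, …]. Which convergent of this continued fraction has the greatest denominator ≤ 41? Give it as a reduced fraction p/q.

136/29

a_0 = 4: 4/1  (≤ bound)
a_1 = 1: 5/1  (≤ bound)
a_2 = 2: 14/3  (≤ bound)
a_3 = 4: 61/13  (≤ bound)
a_4 = 2: 136/29  (≤ bound)
a_5 = 1: 197/42  (> 41, stop)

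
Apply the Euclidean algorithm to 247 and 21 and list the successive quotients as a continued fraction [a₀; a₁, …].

[11; 1, 3, 5]

⌊247/21⌋ = 11, remainder 16
⌊21/16⌋ = 1, remainder 5
⌊16/5⌋ = 3, remainder 1
⌊5/1⌋ = 5, remainder 0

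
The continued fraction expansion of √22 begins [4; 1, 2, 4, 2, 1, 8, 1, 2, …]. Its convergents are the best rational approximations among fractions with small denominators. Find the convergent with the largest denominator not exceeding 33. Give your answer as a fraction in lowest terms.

a_0 = 4: 4/1  (≤ bound)
a_1 = 1: 5/1  (≤ bound)
a_2 = 2: 14/3  (≤ bound)
a_3 = 4: 61/13  (≤ bound)
a_4 = 2: 136/29  (≤ bound)
a_5 = 1: 197/42  (> 33, stop)

136/29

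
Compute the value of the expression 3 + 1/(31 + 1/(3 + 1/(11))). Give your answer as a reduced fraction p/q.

3229/1065

a_0 = 3: 3/1
a_1 = 31: 94/31
a_2 = 3: 285/94
a_3 = 11: 3229/1065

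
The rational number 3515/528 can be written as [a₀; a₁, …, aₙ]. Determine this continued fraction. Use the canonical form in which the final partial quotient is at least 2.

[6; 1, 1, 1, 11, 15]

Repeatedly divide and take the remainder:
3515 = 6·528 + 347, so a_0 = 6
528 = 1·347 + 181, so a_1 = 1
347 = 1·181 + 166, so a_2 = 1
181 = 1·166 + 15, so a_3 = 1
166 = 11·15 + 1, so a_4 = 11
15 = 15·1 + 0, so a_5 = 15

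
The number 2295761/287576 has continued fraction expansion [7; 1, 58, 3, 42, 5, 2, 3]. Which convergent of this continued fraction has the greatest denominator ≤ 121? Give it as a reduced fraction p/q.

a_0 = 7: 7/1  (≤ bound)
a_1 = 1: 8/1  (≤ bound)
a_2 = 58: 471/59  (≤ bound)
a_3 = 3: 1421/178  (> 121, stop)

471/59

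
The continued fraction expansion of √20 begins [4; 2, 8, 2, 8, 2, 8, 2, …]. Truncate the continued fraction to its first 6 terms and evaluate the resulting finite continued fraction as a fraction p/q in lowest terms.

Collapse the nested fraction from the inside out:
Start with 2.
8 + 1/(2/1) = 8 + 1/2 = 17/2
2 + 1/(17/2) = 2 + 2/17 = 36/17
8 + 1/(36/17) = 8 + 17/36 = 305/36
2 + 1/(305/36) = 2 + 36/305 = 646/305
4 + 1/(646/305) = 4 + 305/646 = 2889/646

2889/646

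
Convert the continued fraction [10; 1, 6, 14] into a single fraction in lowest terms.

1075/99

Collapse the nested fraction from the inside out:
Start with 14.
6 + 1/(14/1) = 6 + 1/14 = 85/14
1 + 1/(85/14) = 1 + 14/85 = 99/85
10 + 1/(99/85) = 10 + 85/99 = 1075/99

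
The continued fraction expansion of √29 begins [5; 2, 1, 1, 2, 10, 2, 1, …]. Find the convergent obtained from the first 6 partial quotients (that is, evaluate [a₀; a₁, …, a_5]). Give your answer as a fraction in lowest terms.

727/135

a_0 = 5: 5/1
a_1 = 2: 11/2
a_2 = 1: 16/3
a_3 = 1: 27/5
a_4 = 2: 70/13
a_5 = 10: 727/135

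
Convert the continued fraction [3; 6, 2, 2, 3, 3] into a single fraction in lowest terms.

Compute successive convergents:
a_0 = 3: 3/1
a_1 = 6: 19/6
a_2 = 2: 41/13
a_3 = 2: 101/32
a_4 = 3: 344/109
a_5 = 3: 1133/359

1133/359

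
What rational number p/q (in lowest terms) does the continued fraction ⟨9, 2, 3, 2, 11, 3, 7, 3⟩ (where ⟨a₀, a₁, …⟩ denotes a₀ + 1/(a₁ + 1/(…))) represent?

122485/12979

Work from the innermost term outward:
Start with 3.
7 + 1/(3/1) = 7 + 1/3 = 22/3
3 + 1/(22/3) = 3 + 3/22 = 69/22
11 + 1/(69/22) = 11 + 22/69 = 781/69
2 + 1/(781/69) = 2 + 69/781 = 1631/781
3 + 1/(1631/781) = 3 + 781/1631 = 5674/1631
2 + 1/(5674/1631) = 2 + 1631/5674 = 12979/5674
9 + 1/(12979/5674) = 9 + 5674/12979 = 122485/12979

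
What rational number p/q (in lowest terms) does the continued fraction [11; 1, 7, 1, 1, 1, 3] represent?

a_0 = 11: 11/1
a_1 = 1: 12/1
a_2 = 7: 95/8
a_3 = 1: 107/9
a_4 = 1: 202/17
a_5 = 1: 309/26
a_6 = 3: 1129/95

1129/95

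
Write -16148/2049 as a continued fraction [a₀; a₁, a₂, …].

[-8; 8, 2, 1, 1, 15, 1, 2]

-16148 = -8·2049 + 244, so a_0 = -8
2049 = 8·244 + 97, so a_1 = 8
244 = 2·97 + 50, so a_2 = 2
97 = 1·50 + 47, so a_3 = 1
50 = 1·47 + 3, so a_4 = 1
47 = 15·3 + 2, so a_5 = 15
3 = 1·2 + 1, so a_6 = 1
2 = 2·1 + 0, so a_7 = 2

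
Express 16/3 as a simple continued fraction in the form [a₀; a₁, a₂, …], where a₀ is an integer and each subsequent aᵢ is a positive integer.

Run the Euclidean algorithm, recording each quotient:
16 ÷ 3 → quotient 5, remainder 1
3 ÷ 1 → quotient 3, remainder 0

[5; 3]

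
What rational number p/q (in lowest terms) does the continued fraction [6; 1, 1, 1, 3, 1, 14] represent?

1375/207

Work from the innermost term outward:
Start with 14.
1 + 1/(14/1) = 1 + 1/14 = 15/14
3 + 1/(15/14) = 3 + 14/15 = 59/15
1 + 1/(59/15) = 1 + 15/59 = 74/59
1 + 1/(74/59) = 1 + 59/74 = 133/74
1 + 1/(133/74) = 1 + 74/133 = 207/133
6 + 1/(207/133) = 6 + 133/207 = 1375/207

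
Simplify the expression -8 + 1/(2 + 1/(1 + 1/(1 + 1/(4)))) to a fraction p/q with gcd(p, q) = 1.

Build up convergents one term at a time:
a_0 = -8: -8/1
a_1 = 2: -15/2
a_2 = 1: -23/3
a_3 = 1: -38/5
a_4 = 4: -175/23

-175/23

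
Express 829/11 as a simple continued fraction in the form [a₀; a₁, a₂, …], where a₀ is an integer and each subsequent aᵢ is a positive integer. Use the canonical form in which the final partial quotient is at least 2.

[75; 2, 1, 3]

Apply division with remainder until the remainder is 0:
⌊829/11⌋ = 75, remainder 4
⌊11/4⌋ = 2, remainder 3
⌊4/3⌋ = 1, remainder 1
⌊3/1⌋ = 3, remainder 0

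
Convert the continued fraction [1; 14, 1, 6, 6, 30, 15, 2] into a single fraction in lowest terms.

639065/598772

Build up convergents one term at a time:
a_0 = 1: 1/1
a_1 = 14: 15/14
a_2 = 1: 16/15
a_3 = 6: 111/104
a_4 = 6: 682/639
a_5 = 30: 20571/19274
a_6 = 15: 309247/289749
a_7 = 2: 639065/598772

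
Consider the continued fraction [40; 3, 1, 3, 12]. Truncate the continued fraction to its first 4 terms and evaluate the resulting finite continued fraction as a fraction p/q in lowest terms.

604/15

a_0 = 40: 40/1
a_1 = 3: 121/3
a_2 = 1: 161/4
a_3 = 3: 604/15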